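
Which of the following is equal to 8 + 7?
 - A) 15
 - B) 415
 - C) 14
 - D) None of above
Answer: A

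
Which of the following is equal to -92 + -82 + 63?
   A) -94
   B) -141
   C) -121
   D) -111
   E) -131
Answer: D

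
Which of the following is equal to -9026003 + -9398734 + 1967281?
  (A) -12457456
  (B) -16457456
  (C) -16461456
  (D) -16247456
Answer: B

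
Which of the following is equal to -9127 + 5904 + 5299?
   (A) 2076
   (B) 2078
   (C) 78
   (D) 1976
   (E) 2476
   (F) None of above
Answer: A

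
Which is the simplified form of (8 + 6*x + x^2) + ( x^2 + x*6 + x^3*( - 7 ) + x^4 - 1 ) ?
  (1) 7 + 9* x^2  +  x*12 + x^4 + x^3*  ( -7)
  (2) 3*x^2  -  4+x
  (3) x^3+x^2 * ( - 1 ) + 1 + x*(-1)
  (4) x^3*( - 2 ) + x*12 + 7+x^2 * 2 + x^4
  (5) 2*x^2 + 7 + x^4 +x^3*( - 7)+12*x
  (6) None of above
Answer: 5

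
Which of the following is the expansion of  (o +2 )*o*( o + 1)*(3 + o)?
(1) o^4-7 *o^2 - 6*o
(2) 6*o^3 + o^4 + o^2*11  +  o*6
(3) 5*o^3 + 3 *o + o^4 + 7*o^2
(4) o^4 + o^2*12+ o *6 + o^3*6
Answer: 2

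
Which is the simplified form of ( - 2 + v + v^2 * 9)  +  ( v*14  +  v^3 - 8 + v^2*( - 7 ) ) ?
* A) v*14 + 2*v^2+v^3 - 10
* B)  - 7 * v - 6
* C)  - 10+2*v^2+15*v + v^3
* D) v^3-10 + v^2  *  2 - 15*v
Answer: C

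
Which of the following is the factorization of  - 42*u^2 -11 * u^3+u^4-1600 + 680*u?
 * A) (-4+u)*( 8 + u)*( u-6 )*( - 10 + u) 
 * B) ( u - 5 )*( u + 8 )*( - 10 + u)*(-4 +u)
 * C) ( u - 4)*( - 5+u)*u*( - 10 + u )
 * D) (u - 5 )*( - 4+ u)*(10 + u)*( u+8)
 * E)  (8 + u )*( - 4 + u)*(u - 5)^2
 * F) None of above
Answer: B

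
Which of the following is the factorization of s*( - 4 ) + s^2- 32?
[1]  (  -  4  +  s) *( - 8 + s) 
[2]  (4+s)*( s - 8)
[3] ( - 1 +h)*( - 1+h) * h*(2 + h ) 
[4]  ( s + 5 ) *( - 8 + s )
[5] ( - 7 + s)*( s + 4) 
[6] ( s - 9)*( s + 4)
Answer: 2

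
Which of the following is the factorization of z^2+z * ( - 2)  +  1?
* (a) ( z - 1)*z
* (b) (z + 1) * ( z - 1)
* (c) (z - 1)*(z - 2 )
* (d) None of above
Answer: d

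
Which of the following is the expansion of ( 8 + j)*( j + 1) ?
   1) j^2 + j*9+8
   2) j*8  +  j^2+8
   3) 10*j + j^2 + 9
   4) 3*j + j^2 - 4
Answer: 1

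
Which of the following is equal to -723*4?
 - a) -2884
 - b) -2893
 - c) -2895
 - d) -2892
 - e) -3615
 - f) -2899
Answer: d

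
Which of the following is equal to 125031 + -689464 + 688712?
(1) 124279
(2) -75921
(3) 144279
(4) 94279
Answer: 1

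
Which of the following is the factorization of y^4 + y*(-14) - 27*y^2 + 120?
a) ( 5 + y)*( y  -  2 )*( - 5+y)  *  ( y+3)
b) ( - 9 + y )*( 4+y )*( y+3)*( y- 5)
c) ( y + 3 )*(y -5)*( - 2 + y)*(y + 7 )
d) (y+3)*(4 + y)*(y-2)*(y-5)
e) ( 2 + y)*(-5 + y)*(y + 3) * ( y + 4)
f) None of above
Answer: d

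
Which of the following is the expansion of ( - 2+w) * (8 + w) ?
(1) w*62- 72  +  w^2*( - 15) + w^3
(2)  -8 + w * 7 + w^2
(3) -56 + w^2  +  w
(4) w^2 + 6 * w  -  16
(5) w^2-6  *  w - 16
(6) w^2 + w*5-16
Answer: 4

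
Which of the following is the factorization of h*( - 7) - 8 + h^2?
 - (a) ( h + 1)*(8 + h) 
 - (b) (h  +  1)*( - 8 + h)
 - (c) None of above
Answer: b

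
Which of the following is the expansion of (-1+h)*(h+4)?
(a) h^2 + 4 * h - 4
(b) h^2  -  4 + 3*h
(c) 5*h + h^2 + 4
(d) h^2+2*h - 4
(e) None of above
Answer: b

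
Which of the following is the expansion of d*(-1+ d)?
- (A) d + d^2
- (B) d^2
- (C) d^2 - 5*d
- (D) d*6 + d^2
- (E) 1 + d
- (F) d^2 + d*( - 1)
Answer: F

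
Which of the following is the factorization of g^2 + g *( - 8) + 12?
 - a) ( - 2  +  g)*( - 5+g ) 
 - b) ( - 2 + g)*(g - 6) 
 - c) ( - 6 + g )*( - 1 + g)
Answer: b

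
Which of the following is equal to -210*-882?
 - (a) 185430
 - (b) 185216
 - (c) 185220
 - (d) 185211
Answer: c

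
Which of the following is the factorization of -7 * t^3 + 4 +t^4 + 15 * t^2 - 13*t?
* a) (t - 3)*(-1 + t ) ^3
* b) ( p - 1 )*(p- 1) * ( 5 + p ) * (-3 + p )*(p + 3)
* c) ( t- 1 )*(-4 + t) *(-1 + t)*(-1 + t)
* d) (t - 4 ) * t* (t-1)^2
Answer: c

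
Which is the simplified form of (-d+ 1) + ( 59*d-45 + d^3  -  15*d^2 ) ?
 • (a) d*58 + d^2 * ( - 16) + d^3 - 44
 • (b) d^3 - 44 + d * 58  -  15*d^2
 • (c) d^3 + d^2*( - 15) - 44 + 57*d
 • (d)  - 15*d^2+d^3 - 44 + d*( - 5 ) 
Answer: b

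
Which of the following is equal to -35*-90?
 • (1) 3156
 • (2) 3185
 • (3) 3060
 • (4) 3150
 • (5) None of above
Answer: 4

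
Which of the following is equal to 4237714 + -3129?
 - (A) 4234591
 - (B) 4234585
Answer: B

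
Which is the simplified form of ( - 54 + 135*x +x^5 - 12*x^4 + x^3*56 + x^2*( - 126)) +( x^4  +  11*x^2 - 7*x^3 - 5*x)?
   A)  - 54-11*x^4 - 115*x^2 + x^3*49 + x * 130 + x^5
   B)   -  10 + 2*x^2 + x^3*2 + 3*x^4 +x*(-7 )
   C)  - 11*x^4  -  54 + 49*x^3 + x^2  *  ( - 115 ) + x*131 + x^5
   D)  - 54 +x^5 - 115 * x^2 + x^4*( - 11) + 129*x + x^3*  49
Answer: A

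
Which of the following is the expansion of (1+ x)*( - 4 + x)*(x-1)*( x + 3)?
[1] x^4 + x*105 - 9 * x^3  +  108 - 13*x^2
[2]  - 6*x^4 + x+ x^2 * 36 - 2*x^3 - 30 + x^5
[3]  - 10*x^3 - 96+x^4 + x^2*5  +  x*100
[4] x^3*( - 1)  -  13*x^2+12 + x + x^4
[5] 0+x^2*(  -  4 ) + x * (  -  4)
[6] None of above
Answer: 4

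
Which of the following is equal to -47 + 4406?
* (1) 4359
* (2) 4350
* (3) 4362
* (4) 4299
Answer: 1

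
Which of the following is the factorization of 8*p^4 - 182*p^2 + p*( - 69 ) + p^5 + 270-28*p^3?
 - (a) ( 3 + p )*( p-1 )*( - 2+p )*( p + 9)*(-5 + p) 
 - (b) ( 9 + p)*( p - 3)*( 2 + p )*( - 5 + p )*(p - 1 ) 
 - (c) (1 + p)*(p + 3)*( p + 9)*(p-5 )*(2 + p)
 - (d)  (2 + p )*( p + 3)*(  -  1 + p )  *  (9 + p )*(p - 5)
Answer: d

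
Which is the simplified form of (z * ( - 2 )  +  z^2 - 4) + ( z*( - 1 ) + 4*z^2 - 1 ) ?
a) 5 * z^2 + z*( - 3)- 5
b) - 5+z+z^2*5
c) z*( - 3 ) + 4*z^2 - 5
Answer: a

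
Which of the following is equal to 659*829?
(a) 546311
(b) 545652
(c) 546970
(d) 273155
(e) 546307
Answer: a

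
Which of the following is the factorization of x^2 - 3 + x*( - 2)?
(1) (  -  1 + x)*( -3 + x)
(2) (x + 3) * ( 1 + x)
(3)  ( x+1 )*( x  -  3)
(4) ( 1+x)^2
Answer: 3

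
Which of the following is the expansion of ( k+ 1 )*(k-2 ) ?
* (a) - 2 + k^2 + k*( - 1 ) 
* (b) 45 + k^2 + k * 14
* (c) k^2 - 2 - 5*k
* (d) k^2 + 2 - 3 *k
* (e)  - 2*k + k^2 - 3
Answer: a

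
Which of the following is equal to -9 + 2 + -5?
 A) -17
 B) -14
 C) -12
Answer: C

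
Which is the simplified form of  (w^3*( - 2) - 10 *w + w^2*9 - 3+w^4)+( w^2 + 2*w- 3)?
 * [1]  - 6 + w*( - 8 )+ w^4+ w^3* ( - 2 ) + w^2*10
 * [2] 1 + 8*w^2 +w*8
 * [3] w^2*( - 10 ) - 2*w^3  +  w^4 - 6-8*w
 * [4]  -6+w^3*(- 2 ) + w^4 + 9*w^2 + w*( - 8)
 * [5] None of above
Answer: 1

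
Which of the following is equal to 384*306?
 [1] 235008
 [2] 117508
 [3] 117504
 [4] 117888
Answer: 3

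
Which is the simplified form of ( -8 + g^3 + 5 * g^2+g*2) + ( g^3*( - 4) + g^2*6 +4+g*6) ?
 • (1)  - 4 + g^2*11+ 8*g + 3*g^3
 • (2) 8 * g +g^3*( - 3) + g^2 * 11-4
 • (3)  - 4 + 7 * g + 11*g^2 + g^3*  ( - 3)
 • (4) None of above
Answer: 2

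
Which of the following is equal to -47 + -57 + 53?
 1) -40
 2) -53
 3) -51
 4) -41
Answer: 3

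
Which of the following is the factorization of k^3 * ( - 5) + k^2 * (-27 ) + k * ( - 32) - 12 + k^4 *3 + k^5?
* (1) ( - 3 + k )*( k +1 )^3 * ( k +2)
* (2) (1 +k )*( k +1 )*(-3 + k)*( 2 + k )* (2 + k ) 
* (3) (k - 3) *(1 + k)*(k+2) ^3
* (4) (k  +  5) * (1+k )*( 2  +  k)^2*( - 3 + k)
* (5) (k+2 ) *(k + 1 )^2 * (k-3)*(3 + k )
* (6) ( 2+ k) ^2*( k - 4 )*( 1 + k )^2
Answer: 2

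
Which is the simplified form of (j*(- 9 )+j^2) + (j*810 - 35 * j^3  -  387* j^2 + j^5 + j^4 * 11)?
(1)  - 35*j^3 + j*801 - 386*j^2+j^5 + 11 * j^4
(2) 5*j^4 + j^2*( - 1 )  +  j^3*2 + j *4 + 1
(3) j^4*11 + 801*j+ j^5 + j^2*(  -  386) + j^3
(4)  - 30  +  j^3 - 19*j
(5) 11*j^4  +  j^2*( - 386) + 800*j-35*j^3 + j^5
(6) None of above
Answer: 1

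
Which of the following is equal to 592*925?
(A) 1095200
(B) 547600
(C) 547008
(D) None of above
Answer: B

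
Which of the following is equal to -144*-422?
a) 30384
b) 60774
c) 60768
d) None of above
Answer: c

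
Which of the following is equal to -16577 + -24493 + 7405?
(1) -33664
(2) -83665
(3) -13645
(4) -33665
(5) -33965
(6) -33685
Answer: 4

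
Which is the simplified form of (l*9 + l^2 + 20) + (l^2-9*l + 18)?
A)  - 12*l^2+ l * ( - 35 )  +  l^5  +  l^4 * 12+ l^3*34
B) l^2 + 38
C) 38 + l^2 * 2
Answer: C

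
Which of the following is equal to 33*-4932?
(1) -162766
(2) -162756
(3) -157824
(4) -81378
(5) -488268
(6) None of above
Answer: 2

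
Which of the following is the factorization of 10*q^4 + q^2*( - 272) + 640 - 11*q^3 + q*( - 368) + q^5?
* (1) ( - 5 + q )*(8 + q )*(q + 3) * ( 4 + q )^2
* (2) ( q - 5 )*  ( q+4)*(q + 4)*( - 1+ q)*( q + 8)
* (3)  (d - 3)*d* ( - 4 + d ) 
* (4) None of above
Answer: 2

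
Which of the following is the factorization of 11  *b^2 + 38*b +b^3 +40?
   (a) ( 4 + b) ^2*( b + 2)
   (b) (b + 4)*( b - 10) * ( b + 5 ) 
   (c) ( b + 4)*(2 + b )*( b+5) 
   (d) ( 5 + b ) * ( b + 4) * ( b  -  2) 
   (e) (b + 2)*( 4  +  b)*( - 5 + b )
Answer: c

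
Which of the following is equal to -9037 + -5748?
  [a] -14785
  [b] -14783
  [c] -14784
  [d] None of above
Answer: a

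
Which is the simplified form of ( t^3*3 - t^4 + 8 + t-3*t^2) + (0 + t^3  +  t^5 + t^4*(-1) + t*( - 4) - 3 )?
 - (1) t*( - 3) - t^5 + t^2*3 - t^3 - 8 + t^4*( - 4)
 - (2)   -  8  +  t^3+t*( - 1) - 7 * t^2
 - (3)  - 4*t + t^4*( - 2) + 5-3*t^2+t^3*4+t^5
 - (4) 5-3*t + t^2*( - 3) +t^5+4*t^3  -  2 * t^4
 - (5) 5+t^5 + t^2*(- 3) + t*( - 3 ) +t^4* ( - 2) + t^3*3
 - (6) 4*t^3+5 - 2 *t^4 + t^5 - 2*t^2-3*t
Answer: 4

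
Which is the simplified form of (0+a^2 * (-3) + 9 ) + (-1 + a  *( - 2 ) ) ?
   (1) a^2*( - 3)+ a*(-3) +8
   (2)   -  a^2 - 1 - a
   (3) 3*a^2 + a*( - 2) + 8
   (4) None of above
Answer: 4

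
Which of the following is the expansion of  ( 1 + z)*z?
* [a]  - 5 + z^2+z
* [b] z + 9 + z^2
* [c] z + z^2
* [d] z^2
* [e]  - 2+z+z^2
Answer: c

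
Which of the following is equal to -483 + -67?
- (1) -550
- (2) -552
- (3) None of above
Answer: 1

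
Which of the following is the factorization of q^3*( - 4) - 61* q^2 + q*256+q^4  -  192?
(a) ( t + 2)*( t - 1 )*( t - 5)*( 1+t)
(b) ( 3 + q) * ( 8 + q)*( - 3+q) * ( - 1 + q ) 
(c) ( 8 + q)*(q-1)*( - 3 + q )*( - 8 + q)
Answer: c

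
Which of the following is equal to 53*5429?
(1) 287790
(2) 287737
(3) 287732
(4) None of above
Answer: 2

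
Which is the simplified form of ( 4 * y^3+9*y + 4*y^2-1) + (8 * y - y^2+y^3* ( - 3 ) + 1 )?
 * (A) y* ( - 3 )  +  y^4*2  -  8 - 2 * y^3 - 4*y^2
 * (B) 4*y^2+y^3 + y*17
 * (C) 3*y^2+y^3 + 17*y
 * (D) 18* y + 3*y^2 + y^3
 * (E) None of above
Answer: C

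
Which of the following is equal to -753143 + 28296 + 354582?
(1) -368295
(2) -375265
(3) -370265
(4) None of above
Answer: 3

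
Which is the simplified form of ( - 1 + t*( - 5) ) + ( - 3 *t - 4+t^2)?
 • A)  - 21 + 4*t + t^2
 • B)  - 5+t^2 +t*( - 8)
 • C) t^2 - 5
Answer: B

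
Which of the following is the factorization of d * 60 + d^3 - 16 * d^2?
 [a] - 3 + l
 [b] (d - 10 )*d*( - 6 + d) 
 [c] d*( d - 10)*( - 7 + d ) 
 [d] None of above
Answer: b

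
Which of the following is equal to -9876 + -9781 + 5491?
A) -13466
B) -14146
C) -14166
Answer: C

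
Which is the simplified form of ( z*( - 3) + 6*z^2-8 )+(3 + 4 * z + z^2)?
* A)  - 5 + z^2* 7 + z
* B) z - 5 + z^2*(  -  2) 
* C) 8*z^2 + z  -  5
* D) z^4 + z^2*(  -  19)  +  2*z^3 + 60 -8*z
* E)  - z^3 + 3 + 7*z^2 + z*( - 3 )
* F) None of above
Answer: A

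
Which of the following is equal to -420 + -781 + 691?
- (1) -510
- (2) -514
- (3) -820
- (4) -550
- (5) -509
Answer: 1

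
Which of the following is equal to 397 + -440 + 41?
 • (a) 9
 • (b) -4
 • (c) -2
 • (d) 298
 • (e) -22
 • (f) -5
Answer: c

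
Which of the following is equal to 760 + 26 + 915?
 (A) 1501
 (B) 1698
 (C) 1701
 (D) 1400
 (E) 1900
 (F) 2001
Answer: C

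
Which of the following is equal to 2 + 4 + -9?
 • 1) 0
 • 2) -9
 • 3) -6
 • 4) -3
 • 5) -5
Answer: 4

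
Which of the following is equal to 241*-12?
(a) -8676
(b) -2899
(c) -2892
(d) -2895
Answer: c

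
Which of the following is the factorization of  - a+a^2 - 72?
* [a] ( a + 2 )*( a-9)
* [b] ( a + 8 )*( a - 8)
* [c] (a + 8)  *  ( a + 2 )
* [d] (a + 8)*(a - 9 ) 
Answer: d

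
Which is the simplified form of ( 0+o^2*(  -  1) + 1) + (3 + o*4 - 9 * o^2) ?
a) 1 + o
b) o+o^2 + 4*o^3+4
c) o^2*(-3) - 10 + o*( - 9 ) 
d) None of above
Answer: d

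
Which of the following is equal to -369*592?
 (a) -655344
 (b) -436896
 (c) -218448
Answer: c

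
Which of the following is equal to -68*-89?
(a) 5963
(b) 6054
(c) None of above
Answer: c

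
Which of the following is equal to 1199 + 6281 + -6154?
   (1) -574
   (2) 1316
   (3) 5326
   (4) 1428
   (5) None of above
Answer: 5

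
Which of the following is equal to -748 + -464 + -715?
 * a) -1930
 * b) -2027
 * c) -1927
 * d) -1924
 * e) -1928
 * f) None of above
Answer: c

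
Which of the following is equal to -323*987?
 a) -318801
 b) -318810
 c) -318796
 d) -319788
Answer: a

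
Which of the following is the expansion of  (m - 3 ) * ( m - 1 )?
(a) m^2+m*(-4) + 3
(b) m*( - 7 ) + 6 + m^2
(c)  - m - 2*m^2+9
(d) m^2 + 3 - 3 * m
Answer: a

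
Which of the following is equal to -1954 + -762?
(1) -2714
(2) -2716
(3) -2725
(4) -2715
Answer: 2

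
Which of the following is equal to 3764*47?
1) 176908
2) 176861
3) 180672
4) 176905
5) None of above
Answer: 1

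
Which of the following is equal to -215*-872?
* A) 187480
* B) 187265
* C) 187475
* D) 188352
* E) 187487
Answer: A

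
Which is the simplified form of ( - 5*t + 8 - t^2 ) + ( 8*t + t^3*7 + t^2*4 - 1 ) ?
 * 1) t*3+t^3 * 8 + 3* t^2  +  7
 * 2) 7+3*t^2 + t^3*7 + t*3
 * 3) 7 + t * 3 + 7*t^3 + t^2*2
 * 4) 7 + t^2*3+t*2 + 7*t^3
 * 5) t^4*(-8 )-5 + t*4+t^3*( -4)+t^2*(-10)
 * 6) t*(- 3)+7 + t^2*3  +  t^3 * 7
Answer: 2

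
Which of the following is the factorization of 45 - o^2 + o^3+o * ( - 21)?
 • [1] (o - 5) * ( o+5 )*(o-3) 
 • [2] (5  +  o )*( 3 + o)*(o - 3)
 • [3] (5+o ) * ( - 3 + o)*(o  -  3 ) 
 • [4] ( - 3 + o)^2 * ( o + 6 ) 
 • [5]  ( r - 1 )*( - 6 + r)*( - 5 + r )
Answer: 3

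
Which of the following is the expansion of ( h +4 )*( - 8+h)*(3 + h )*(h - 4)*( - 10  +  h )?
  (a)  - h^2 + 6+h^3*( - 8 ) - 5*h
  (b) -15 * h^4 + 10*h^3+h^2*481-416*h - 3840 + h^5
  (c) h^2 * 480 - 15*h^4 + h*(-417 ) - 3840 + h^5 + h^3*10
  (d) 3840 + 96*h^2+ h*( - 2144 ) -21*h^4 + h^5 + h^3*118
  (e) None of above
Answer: e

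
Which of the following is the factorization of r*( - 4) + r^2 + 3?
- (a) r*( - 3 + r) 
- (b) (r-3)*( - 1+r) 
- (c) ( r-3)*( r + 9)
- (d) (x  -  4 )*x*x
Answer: b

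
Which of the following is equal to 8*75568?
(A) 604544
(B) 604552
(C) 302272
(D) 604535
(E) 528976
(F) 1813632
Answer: A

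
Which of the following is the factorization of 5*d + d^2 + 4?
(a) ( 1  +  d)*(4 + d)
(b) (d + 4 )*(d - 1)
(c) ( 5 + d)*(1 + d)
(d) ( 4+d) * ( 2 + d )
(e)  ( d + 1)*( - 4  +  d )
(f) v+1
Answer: a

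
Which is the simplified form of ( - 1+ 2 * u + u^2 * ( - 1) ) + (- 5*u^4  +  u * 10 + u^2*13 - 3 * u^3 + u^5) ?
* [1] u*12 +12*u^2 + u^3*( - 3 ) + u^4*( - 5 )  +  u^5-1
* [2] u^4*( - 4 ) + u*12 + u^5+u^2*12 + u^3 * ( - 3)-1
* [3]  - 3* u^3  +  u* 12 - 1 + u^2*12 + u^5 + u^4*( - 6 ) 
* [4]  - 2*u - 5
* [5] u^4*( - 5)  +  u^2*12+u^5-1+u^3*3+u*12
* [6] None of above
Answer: 1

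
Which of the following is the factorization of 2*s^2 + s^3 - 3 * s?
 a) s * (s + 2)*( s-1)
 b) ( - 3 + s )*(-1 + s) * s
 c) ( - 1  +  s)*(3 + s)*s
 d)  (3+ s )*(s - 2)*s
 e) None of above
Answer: c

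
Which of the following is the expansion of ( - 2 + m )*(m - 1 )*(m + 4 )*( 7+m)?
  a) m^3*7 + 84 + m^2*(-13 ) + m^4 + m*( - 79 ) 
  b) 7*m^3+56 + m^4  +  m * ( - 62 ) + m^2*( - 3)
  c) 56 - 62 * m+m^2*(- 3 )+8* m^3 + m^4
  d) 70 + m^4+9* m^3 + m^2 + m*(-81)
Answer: c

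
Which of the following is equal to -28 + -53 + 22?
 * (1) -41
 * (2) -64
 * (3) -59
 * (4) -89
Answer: 3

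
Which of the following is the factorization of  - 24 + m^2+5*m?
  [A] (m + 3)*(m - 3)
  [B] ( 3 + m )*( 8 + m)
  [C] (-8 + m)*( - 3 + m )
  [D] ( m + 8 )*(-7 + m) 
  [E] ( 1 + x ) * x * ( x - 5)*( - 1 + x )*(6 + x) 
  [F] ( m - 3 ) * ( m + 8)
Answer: F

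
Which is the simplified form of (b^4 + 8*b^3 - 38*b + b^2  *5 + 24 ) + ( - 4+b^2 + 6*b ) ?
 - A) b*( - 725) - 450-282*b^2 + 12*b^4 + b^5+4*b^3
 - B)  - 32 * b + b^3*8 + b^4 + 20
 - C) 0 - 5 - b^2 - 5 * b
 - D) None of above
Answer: D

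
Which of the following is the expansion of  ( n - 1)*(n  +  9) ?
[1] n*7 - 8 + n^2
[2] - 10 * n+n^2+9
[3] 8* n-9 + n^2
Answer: 3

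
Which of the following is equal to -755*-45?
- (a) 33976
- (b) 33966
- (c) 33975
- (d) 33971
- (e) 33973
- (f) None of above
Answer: c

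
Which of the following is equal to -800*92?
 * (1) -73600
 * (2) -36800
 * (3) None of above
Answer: 1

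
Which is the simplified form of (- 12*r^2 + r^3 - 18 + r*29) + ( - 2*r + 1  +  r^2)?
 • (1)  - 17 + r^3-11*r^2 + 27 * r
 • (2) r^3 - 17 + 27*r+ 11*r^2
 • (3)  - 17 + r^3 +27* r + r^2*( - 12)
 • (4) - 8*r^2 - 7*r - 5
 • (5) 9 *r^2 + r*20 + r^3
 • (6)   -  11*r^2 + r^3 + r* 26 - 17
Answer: 1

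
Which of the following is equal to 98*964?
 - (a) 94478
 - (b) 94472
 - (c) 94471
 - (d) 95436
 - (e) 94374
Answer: b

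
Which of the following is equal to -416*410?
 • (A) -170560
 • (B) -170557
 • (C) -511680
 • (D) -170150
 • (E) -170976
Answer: A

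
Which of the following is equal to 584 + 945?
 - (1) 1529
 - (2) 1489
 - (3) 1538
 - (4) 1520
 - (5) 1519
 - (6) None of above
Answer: 1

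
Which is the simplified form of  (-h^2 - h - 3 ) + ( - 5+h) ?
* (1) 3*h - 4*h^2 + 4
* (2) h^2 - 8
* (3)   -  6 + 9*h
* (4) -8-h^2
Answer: 4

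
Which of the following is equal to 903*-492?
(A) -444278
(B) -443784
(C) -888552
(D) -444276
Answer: D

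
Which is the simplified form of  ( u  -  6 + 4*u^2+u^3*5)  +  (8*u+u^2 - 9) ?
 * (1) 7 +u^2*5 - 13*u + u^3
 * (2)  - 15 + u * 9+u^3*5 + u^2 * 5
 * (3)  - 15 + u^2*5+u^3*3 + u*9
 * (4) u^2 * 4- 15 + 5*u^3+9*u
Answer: 2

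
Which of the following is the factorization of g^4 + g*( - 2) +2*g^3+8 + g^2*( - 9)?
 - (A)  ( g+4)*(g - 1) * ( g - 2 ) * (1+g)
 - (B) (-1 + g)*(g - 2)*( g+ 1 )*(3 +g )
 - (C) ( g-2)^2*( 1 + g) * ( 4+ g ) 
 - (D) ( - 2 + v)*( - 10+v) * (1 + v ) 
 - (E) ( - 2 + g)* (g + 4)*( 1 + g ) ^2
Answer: A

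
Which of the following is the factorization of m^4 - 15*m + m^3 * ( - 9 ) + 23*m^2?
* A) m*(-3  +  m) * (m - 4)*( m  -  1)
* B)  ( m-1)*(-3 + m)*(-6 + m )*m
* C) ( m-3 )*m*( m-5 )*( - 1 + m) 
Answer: C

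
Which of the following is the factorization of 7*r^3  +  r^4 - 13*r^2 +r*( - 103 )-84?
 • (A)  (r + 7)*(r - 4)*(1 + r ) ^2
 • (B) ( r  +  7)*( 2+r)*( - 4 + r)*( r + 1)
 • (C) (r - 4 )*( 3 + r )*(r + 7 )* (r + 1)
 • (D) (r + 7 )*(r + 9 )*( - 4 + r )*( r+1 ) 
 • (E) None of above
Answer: C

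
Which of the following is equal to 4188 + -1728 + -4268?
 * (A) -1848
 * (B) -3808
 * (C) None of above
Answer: C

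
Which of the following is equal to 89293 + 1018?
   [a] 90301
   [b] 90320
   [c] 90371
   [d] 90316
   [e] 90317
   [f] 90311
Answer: f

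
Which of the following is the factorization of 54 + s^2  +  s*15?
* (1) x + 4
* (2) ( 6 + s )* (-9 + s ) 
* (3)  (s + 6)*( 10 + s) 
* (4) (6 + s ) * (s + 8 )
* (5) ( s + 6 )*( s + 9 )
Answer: 5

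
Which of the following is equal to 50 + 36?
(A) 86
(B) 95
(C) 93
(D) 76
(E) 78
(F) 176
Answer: A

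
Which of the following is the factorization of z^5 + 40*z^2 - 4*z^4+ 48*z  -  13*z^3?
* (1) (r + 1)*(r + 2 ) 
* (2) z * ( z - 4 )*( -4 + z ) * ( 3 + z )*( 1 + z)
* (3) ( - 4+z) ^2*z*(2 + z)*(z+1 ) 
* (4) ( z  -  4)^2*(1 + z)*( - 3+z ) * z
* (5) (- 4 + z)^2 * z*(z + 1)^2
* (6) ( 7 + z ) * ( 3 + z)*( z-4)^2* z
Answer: 2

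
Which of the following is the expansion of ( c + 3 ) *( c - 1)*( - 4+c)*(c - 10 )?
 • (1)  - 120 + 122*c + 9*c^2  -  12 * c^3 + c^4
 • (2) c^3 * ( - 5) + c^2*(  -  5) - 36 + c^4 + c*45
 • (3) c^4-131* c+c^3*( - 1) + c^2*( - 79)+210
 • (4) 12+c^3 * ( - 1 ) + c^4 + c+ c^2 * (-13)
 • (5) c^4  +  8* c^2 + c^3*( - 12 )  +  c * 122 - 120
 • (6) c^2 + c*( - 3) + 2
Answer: 1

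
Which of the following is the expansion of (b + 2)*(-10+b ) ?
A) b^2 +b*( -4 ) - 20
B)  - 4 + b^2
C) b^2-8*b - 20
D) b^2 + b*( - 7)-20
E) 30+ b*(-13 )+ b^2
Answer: C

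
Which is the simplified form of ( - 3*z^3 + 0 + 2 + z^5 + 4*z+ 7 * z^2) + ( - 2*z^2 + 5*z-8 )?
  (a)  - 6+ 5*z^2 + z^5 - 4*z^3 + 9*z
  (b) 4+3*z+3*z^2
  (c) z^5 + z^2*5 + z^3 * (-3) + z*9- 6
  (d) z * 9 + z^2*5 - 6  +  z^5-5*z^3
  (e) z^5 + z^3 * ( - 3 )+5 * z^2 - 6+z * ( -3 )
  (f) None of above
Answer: c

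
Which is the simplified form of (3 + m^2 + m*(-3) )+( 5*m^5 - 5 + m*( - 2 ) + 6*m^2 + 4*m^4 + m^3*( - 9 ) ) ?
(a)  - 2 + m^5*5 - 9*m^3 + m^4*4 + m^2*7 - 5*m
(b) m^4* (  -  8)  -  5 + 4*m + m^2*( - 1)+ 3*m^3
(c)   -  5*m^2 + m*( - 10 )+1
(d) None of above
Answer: a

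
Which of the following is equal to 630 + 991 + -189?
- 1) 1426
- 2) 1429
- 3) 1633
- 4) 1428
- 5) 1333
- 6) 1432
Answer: 6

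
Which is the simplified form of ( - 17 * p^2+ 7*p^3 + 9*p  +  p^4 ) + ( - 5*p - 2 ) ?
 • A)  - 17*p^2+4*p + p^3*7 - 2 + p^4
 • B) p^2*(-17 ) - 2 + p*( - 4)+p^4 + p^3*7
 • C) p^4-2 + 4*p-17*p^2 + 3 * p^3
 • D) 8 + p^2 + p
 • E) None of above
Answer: A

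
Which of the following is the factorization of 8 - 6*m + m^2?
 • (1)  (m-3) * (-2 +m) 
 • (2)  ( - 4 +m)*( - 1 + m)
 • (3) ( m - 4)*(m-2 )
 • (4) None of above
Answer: 3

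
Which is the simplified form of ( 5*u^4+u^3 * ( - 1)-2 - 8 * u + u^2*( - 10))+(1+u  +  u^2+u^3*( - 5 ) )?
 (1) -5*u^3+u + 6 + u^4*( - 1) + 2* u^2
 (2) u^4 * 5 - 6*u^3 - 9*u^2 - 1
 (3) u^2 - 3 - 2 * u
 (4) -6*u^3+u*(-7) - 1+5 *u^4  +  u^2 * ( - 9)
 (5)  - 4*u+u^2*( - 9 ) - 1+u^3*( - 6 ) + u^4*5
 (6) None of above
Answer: 4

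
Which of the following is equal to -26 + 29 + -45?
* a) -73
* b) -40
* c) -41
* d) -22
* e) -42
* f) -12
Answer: e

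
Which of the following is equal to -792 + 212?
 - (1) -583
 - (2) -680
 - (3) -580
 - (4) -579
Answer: 3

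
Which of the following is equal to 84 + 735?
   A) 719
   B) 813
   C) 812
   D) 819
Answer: D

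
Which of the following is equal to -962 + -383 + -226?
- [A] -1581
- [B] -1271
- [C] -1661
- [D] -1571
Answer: D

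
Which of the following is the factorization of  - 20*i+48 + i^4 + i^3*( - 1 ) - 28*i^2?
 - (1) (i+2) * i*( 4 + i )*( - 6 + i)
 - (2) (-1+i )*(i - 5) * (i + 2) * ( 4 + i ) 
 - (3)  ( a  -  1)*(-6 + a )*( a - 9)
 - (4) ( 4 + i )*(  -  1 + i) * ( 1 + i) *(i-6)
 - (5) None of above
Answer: 5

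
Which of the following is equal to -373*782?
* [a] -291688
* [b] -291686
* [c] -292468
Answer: b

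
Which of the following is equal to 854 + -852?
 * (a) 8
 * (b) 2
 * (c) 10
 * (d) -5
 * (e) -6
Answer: b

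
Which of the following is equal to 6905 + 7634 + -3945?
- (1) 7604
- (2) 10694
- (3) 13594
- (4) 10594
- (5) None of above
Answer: 4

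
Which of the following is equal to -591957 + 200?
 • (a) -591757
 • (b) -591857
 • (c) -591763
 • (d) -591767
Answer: a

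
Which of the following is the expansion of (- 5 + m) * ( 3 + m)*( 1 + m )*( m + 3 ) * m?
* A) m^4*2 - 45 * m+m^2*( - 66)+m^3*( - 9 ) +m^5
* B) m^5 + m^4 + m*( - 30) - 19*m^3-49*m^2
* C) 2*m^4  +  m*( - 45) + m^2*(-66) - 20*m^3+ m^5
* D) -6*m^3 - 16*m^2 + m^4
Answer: C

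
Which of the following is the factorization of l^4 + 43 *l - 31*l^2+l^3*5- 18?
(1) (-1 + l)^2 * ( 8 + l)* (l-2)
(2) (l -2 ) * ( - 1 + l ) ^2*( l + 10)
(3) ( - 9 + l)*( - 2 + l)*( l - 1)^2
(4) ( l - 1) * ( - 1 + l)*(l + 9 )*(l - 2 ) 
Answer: 4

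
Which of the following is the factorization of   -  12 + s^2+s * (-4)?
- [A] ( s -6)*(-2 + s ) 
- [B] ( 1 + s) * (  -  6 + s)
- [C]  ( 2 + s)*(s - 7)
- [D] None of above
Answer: D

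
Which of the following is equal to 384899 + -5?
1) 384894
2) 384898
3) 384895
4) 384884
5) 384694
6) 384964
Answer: 1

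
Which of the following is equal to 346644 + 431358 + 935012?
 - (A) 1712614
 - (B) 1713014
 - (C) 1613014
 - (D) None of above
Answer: B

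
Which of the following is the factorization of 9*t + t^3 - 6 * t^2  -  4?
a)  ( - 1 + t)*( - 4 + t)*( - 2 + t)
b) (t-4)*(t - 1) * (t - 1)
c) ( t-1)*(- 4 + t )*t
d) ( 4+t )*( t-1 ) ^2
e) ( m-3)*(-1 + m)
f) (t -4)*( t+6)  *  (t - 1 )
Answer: b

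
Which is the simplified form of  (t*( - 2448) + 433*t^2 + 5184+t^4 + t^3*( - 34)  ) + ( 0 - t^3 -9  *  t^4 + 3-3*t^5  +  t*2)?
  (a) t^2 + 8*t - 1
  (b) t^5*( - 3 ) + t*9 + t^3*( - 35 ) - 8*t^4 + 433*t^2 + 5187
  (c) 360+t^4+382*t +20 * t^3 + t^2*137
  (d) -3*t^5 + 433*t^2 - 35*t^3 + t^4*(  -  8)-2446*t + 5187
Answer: d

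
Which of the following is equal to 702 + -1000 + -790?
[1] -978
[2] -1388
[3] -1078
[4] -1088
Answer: 4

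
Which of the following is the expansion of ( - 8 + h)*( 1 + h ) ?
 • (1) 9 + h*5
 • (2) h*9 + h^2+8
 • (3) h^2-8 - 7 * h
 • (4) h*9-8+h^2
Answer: 3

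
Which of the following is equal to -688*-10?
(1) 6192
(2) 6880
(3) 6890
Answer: 2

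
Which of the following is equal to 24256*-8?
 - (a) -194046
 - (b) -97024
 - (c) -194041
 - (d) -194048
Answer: d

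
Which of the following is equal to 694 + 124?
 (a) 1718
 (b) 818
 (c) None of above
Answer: b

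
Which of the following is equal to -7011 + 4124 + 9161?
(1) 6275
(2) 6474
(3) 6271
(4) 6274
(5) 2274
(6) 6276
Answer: 4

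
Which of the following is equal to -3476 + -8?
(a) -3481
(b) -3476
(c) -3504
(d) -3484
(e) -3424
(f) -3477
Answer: d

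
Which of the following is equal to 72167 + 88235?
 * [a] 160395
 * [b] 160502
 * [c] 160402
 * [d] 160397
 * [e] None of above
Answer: c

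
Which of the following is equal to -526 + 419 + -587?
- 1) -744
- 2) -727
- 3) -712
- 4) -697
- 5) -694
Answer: 5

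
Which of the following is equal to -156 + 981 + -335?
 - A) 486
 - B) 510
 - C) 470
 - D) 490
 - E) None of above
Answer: D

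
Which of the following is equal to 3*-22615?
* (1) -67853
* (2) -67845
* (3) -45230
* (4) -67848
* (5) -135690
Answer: 2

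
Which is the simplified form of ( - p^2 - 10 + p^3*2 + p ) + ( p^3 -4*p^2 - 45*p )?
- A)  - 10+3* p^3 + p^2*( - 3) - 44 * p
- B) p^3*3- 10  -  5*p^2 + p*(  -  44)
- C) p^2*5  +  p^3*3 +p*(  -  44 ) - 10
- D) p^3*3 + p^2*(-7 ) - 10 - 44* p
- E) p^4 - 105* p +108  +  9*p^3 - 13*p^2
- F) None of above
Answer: B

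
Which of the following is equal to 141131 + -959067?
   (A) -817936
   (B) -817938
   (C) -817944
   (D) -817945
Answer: A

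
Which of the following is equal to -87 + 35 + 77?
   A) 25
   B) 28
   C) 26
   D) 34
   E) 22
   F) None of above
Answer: A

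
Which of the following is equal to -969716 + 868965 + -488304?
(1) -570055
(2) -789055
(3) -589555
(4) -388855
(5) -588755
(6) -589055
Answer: 6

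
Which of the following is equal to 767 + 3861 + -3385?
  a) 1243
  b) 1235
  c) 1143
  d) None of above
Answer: a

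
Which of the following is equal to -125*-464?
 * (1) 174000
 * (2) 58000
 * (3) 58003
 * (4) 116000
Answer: 2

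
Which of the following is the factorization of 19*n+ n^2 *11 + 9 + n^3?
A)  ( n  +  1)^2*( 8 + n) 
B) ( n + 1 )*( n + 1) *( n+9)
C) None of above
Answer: B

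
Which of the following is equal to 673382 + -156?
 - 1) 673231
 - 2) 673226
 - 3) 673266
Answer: 2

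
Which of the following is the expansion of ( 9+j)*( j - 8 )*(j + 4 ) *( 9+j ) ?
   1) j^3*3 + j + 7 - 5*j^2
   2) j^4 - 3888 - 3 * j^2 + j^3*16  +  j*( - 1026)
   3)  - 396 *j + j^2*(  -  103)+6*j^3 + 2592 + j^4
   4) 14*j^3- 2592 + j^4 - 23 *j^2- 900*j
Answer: 4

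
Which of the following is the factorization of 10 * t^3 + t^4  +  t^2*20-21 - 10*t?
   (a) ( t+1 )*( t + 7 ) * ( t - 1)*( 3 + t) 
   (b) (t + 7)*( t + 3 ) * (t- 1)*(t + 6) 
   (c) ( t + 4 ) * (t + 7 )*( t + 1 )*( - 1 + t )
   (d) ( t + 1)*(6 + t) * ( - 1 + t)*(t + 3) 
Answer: a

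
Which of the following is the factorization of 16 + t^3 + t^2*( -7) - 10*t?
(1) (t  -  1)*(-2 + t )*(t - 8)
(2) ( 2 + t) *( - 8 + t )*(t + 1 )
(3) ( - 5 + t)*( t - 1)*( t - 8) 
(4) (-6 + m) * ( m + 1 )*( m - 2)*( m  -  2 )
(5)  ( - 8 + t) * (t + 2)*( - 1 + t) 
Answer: 5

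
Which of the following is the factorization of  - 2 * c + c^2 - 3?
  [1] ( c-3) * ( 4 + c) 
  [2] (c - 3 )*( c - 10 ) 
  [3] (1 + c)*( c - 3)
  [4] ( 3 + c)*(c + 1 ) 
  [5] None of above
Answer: 3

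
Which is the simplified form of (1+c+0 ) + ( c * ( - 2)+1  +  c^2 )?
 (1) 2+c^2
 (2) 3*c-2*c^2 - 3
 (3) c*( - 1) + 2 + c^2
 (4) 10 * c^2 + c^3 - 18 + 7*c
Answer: 3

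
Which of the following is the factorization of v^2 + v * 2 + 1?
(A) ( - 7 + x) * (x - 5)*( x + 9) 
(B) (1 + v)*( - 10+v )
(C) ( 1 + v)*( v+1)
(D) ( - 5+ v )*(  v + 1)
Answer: C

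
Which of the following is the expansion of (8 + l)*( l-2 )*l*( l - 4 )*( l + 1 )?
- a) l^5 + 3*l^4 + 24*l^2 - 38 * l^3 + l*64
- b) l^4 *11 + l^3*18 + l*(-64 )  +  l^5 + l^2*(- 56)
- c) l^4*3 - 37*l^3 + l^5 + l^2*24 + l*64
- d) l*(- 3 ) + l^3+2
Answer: a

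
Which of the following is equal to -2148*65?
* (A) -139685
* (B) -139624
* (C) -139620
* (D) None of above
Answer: C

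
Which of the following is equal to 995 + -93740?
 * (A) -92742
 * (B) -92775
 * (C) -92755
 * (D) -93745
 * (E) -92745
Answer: E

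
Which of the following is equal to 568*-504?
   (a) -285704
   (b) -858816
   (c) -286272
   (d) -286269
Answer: c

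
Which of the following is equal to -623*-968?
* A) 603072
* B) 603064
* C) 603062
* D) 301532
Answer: B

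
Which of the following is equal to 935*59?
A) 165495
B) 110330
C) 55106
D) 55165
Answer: D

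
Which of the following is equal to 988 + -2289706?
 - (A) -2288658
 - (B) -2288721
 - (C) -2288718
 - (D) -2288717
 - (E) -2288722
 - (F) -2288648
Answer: C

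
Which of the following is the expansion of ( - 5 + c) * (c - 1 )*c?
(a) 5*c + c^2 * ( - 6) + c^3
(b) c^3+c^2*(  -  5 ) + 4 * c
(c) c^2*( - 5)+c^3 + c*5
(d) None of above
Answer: a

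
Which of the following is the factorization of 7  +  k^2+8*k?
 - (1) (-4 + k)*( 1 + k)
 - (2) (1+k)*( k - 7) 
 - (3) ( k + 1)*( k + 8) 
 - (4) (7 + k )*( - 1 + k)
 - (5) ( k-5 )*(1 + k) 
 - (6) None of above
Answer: 6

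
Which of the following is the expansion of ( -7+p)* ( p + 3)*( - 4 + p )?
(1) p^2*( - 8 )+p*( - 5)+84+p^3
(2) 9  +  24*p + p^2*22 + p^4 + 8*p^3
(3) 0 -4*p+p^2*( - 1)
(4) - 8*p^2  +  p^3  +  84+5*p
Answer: 1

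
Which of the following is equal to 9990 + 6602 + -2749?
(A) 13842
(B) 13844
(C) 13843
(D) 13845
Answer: C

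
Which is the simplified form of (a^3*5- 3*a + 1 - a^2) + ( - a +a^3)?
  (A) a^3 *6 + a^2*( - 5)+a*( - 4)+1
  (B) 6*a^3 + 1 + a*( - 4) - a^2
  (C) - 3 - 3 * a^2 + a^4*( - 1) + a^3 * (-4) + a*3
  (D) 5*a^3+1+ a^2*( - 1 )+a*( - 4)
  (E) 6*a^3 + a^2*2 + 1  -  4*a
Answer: B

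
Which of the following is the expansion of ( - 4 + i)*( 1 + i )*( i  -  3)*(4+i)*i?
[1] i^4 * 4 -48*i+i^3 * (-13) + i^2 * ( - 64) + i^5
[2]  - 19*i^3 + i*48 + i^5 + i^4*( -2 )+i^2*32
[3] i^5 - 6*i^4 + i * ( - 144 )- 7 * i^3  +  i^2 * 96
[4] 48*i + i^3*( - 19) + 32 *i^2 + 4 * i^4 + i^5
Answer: 2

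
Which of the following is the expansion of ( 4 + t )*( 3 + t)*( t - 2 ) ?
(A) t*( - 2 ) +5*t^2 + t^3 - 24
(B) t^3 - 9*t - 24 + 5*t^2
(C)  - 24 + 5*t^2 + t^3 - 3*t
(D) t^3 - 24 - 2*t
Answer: A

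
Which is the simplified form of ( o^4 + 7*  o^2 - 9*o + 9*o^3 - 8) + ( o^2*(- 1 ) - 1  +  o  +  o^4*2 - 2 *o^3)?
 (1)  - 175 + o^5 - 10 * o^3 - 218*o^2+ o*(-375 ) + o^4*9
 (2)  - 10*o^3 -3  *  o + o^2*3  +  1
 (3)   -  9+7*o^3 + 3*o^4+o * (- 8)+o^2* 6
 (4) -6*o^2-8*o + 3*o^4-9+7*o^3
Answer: 3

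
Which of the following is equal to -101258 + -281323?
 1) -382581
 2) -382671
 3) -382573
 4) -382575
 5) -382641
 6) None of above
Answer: 1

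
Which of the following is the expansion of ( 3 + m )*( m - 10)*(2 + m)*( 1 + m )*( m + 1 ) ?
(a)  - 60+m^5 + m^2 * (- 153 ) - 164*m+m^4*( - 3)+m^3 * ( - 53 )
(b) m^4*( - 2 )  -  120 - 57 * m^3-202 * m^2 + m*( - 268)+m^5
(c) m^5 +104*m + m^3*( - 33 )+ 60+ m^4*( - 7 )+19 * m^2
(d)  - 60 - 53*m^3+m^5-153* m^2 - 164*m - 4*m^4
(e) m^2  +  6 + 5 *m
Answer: a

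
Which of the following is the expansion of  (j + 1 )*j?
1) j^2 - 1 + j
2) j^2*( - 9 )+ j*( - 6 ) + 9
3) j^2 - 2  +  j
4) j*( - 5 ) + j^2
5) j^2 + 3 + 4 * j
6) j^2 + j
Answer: 6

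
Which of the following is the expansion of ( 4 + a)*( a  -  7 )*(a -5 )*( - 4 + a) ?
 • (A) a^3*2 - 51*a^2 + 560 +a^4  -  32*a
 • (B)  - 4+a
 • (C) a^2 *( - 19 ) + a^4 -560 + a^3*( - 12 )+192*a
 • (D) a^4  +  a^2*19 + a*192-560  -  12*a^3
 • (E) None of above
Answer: D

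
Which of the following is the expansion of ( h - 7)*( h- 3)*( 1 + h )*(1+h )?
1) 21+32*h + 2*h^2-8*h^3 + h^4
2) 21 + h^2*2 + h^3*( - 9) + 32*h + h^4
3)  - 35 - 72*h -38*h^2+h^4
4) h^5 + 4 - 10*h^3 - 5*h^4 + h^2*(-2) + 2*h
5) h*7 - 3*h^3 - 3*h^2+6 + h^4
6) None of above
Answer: 1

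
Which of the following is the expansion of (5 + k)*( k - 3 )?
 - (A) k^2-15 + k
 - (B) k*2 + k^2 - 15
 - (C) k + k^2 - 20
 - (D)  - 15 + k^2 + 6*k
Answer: B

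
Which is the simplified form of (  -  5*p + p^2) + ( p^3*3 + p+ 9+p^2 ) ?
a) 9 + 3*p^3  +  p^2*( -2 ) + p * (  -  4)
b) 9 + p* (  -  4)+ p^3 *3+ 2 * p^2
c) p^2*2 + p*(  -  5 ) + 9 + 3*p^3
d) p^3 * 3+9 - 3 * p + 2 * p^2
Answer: b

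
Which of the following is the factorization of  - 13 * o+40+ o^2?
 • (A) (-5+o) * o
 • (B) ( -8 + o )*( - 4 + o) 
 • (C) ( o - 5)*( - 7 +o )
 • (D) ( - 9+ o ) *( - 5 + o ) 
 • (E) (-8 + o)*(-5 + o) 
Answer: E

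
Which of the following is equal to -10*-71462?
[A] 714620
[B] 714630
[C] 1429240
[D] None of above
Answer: A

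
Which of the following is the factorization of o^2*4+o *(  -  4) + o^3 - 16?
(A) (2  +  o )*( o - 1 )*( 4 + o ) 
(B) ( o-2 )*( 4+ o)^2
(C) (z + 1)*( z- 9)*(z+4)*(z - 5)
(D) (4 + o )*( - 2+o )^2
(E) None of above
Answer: E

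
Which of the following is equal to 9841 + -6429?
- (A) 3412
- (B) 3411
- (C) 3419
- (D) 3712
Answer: A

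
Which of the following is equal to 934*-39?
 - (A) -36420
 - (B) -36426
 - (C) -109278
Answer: B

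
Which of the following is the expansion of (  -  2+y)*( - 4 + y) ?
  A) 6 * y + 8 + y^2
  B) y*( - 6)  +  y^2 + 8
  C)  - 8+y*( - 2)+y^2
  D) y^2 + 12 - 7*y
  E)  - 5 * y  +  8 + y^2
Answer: B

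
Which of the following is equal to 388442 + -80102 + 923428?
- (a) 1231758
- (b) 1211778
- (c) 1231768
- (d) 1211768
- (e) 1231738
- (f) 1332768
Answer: c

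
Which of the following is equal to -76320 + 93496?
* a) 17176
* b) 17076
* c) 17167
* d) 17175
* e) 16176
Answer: a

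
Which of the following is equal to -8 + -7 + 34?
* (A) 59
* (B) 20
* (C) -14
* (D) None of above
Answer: D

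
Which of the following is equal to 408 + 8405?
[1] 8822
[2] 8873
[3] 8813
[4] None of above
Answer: 3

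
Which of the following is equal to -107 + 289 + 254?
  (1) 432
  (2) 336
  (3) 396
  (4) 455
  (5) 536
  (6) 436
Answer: 6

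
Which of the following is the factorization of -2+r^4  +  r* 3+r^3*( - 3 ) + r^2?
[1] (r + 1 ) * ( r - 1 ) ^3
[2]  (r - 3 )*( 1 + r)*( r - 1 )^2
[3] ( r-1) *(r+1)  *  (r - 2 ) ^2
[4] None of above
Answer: 4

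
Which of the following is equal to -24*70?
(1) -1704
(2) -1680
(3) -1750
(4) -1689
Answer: 2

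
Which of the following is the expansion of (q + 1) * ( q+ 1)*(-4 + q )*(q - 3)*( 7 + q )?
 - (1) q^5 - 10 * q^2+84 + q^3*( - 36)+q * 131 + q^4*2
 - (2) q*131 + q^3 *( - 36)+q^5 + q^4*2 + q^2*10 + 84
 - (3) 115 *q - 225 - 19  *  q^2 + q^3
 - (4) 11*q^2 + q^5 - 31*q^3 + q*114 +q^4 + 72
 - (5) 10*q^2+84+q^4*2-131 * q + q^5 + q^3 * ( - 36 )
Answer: 2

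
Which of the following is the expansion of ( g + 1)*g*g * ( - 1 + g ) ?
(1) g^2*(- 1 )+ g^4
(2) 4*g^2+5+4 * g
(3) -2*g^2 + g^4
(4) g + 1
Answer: 1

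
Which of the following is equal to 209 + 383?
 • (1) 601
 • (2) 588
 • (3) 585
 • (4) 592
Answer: 4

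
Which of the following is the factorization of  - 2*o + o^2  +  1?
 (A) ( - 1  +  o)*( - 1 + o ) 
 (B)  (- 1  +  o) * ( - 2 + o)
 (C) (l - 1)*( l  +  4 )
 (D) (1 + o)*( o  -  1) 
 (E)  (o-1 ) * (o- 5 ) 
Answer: A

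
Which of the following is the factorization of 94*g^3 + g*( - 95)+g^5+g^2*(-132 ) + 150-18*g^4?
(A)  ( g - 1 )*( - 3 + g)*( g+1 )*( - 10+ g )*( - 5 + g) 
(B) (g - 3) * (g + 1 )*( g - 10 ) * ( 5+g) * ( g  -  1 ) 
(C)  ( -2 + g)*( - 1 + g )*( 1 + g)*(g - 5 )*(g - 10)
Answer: A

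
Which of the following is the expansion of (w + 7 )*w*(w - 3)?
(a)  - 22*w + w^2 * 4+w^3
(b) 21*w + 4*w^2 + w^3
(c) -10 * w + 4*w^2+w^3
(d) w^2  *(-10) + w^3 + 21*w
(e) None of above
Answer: e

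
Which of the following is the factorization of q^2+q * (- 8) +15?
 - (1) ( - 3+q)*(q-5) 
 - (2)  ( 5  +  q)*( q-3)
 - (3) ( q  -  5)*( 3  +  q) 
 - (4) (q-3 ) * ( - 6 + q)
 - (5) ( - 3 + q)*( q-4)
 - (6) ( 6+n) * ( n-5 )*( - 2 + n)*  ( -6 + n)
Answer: 1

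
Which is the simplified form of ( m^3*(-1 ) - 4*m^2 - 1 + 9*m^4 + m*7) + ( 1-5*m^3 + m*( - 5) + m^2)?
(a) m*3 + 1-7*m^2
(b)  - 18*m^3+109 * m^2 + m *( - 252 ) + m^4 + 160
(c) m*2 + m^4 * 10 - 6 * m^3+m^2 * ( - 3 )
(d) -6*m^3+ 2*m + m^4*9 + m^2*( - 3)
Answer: d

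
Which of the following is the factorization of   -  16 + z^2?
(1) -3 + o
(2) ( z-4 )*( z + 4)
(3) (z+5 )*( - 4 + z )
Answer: 2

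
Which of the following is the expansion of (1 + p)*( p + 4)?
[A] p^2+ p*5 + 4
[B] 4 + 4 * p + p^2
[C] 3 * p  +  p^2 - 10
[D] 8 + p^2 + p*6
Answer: A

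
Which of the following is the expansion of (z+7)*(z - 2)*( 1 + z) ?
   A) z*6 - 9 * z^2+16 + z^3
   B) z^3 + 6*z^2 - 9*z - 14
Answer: B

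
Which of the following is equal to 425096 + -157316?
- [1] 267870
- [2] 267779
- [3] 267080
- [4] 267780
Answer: 4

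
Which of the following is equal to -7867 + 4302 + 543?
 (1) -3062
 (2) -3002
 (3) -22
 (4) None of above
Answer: 4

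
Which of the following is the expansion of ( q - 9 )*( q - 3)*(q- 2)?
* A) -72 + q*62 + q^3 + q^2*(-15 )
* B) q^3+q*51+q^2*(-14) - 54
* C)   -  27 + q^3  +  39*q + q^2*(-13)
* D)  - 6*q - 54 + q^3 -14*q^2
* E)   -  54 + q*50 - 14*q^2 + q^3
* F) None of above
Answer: B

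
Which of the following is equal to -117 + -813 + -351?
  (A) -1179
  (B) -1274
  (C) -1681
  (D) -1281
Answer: D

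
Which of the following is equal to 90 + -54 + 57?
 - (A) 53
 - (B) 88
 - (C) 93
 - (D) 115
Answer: C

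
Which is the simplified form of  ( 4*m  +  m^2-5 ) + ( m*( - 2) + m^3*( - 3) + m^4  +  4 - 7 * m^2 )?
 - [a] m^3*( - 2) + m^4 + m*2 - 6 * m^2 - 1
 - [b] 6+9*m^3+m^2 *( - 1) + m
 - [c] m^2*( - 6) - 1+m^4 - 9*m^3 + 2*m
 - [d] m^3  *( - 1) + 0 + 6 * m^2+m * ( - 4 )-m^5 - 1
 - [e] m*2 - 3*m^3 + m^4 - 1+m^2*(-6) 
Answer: e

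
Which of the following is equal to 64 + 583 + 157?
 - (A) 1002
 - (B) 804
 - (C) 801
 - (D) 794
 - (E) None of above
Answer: B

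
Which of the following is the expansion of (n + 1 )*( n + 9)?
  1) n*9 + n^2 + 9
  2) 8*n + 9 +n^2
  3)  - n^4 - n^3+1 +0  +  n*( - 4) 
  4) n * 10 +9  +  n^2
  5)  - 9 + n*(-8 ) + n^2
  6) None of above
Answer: 4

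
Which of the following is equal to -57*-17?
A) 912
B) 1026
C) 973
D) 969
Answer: D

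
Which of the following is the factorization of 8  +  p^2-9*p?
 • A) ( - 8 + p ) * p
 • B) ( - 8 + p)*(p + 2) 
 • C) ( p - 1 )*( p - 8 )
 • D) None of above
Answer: C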